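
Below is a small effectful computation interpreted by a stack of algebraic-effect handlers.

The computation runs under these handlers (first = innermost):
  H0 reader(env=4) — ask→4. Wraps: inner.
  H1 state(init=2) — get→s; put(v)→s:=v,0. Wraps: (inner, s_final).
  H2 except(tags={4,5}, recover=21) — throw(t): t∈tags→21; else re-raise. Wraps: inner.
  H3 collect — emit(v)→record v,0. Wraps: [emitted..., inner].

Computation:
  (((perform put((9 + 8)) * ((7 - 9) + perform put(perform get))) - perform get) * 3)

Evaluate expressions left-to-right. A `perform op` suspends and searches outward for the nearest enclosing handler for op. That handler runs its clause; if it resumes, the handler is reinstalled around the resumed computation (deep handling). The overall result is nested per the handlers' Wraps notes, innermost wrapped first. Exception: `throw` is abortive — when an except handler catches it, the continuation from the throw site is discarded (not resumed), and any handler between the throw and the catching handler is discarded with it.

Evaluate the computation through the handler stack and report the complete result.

Working:
put(17) @ H1 ⇒ s:=17
get @ H1 ⇒ 17
put(17) @ H1 ⇒ s:=17
get @ H1 ⇒ 17
H0 returns -51
H1 returns (-51, 17)
H2 returns (-51, 17)
H3 returns [(-51, 17)]
= [(-51, 17)]

Answer: [(-51, 17)]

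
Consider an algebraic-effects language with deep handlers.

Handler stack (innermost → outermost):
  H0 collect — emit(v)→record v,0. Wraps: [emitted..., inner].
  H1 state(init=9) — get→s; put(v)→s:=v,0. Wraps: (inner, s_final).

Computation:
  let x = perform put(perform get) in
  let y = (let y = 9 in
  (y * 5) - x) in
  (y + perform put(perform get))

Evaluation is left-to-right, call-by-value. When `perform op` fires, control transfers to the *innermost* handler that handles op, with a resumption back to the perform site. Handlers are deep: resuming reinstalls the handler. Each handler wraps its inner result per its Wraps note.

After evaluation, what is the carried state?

Working:
get @ H1 ⇒ 9
put(9) @ H1 ⇒ s:=9
get @ H1 ⇒ 9
put(9) @ H1 ⇒ s:=9
H0 returns [45]
H1 returns ([45], 9)
= ([45], 9)

Answer: 9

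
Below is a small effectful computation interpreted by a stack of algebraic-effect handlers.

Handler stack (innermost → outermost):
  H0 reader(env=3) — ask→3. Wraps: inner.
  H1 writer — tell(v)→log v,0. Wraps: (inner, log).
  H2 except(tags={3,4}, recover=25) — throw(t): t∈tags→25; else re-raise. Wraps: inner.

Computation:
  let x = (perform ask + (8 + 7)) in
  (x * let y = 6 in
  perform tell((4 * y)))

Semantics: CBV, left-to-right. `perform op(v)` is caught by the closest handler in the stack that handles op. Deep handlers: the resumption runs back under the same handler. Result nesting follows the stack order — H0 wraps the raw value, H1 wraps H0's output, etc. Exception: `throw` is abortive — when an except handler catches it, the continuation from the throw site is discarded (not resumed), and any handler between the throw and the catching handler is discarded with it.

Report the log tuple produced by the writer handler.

Answer: (24)

Evaluation trace:
ask @ H0 ⇒ 3
tell(24) @ H1 ⇒ log+=24
H0 returns 0
H1 returns (0, (24))
H2 returns (0, (24))
= (0, (24))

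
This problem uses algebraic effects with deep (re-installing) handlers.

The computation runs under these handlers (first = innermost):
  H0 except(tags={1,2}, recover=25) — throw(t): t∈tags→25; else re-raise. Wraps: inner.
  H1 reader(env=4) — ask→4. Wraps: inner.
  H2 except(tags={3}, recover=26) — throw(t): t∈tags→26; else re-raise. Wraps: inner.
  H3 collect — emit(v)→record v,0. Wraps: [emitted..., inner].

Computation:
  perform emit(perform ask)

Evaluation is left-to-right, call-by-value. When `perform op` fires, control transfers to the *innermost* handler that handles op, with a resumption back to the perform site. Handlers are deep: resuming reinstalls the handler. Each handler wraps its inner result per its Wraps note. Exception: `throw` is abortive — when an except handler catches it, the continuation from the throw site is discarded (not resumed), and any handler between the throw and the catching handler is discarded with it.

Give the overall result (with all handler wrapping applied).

Answer: [4, 0]

Evaluation trace:
ask @ H1 ⇒ 4
emit(4) @ H3 ⇒ out+=4
H0 returns 0
H1 returns 0
H2 returns 0
H3 returns [4, 0]
= [4, 0]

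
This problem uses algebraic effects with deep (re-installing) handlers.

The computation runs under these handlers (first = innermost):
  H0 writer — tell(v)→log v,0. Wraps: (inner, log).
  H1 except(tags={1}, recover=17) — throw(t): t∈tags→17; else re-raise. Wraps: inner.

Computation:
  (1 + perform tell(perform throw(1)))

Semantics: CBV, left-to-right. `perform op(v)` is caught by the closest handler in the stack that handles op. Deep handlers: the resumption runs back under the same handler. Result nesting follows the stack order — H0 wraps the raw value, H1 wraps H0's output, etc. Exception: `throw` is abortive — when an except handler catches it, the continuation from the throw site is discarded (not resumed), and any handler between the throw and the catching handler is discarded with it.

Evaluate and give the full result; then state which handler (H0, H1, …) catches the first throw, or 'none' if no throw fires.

Answer: 17 ; first throw caught by: H1

Evaluation trace:
throw(1) @ H1 caught ⇒ 17
= 17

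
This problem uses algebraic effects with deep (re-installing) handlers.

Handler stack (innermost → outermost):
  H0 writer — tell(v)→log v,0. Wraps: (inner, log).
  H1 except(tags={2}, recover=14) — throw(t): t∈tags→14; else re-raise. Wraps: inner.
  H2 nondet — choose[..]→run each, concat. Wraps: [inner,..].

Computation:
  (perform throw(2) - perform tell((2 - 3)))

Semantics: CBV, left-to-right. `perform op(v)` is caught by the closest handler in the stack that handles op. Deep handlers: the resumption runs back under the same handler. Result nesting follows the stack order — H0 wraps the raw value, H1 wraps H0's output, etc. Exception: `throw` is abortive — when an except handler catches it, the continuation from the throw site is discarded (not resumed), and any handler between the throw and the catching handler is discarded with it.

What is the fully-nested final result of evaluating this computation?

Step-by-step:
throw(2) @ H1 caught ⇒ 14
H2 returns [14]
= [14]

Answer: [14]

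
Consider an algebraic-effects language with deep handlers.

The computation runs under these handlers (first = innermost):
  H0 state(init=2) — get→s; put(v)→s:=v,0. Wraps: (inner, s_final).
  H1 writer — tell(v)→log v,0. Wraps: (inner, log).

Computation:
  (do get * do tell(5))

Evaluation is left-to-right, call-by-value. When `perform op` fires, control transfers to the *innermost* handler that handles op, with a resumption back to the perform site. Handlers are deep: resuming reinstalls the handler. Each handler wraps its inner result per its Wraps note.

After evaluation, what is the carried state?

Working:
get @ H0 ⇒ 2
tell(5) @ H1 ⇒ log+=5
H0 returns (0, 2)
H1 returns ((0, 2), (5))
= ((0, 2), (5))

Answer: 2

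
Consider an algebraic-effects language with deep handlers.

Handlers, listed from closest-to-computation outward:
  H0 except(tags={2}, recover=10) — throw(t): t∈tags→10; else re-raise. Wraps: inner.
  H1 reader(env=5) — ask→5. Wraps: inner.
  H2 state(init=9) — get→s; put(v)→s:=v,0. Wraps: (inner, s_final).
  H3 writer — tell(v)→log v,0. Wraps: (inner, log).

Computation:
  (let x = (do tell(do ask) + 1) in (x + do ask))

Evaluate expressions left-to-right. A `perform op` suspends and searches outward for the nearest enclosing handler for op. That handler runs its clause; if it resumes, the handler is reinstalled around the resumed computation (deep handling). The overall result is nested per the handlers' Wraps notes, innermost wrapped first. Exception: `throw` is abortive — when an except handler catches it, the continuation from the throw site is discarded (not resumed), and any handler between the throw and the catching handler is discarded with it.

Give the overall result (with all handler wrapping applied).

Answer: ((6, 9), (5))

Step-by-step:
ask @ H1 ⇒ 5
tell(5) @ H3 ⇒ log+=5
ask @ H1 ⇒ 5
H0 returns 6
H1 returns 6
H2 returns (6, 9)
H3 returns ((6, 9), (5))
= ((6, 9), (5))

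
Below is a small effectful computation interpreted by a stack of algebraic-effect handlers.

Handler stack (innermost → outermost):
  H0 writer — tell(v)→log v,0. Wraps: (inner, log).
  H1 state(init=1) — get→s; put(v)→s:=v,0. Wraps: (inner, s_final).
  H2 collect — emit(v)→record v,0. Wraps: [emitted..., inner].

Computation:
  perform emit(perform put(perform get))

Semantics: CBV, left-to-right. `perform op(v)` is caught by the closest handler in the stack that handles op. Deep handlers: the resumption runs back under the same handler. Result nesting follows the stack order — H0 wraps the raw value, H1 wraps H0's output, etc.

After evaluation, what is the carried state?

Answer: 1

Step-by-step:
get @ H1 ⇒ 1
put(1) @ H1 ⇒ s:=1
emit(0) @ H2 ⇒ out+=0
H0 returns (0, ())
H1 returns ((0, ()), 1)
H2 returns [0, ((0, ()), 1)]
= [0, ((0, ()), 1)]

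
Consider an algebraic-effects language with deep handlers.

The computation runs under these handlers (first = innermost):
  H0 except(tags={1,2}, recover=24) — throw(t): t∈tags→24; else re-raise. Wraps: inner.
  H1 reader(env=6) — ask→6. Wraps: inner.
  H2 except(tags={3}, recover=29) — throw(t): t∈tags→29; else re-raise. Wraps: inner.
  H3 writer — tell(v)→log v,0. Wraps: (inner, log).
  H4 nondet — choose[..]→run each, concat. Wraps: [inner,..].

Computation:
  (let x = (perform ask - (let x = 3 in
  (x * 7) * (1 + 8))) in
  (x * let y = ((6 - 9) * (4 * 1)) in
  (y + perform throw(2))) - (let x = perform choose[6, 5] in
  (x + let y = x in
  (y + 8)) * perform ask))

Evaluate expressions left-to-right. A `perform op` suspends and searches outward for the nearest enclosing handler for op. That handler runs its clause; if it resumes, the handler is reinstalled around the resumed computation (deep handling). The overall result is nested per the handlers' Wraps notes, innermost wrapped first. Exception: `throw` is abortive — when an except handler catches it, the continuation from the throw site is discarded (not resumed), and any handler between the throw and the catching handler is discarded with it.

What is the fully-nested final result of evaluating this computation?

Working:
ask @ H1 ⇒ 6
throw(2) @ H0 caught ⇒ 24
H1 returns 24
H2 returns 24
H3 returns (24, ())
H4 returns [(24, ())]
= [(24, ())]

Answer: [(24, ())]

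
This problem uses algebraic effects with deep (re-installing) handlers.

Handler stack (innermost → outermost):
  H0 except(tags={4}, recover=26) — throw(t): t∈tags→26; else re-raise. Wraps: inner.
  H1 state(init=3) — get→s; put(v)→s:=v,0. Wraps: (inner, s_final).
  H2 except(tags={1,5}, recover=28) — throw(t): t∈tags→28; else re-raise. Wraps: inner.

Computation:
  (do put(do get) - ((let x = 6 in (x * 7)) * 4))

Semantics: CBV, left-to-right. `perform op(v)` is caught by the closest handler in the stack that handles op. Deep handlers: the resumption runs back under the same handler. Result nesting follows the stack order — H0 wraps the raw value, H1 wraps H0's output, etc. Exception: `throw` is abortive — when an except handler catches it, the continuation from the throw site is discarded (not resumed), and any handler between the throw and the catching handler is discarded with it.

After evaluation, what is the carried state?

Answer: 3

Working:
get @ H1 ⇒ 3
put(3) @ H1 ⇒ s:=3
H0 returns -168
H1 returns (-168, 3)
H2 returns (-168, 3)
= (-168, 3)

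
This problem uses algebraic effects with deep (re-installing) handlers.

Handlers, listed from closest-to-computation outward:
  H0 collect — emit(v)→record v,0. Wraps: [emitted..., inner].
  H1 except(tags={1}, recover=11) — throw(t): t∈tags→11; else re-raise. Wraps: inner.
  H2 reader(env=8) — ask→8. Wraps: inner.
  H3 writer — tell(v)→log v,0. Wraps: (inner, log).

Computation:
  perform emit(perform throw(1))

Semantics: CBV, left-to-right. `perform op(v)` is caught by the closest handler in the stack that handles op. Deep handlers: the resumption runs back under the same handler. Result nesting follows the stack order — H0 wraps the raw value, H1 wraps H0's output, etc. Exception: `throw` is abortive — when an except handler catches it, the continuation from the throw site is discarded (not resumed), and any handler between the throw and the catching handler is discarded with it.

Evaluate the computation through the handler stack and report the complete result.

Answer: (11, ())

Evaluation trace:
throw(1) @ H1 caught ⇒ 11
H2 returns 11
H3 returns (11, ())
= (11, ())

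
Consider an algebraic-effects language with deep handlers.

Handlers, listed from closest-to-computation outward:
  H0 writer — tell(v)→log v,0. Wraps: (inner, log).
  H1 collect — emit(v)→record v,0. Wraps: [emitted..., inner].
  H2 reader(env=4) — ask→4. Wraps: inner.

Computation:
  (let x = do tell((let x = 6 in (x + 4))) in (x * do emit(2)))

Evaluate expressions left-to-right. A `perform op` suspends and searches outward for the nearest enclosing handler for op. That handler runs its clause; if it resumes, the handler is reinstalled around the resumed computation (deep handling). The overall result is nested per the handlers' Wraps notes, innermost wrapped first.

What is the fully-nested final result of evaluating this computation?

Answer: [2, (0, (10))]

Working:
tell(10) @ H0 ⇒ log+=10
emit(2) @ H1 ⇒ out+=2
H0 returns (0, (10))
H1 returns [2, (0, (10))]
H2 returns [2, (0, (10))]
= [2, (0, (10))]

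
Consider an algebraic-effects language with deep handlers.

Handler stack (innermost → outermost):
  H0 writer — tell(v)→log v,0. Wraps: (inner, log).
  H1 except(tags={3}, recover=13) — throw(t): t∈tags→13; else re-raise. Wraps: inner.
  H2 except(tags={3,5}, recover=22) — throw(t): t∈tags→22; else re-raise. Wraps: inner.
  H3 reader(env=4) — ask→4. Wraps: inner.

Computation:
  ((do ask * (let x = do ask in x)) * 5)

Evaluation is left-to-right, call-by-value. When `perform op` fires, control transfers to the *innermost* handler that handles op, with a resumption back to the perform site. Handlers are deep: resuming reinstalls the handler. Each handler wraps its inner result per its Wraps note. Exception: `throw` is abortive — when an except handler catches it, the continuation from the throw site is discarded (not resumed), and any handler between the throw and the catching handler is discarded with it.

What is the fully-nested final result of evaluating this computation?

Evaluation trace:
ask @ H3 ⇒ 4
ask @ H3 ⇒ 4
H0 returns (80, ())
H1 returns (80, ())
H2 returns (80, ())
H3 returns (80, ())
= (80, ())

Answer: (80, ())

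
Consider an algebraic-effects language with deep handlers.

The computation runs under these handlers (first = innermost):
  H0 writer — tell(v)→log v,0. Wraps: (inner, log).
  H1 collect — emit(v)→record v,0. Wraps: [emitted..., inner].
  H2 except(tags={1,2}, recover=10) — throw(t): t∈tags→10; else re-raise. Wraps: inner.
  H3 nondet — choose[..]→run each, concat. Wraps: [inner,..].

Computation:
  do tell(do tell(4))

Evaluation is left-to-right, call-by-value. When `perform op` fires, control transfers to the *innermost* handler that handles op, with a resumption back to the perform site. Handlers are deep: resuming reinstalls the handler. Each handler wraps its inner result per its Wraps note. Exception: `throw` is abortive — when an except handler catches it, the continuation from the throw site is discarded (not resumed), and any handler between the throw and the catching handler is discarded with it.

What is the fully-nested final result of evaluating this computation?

Answer: [[(0, (4, 0))]]

Evaluation trace:
tell(4) @ H0 ⇒ log+=4
tell(0) @ H0 ⇒ log+=0
H0 returns (0, (4, 0))
H1 returns [(0, (4, 0))]
H2 returns [(0, (4, 0))]
H3 returns [[(0, (4, 0))]]
= [[(0, (4, 0))]]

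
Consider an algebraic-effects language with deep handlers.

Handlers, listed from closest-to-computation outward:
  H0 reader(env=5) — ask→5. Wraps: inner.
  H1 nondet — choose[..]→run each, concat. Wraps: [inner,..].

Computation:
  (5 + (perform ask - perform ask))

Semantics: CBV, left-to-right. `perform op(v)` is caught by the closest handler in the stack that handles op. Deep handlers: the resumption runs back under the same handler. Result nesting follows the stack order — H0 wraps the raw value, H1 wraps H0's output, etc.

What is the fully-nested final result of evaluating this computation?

Step-by-step:
ask @ H0 ⇒ 5
ask @ H0 ⇒ 5
H0 returns 5
H1 returns [5]
= [5]

Answer: [5]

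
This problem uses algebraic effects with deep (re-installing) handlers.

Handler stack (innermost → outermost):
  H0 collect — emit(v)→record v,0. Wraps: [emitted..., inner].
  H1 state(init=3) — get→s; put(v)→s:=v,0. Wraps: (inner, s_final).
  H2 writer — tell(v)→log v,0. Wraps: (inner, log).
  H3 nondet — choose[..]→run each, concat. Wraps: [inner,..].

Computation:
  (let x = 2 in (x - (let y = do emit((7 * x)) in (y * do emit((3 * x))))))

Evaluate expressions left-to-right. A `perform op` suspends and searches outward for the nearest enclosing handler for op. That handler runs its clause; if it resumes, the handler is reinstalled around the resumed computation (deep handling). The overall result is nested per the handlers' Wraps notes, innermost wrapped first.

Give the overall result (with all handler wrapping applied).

Evaluation trace:
emit(14) @ H0 ⇒ out+=14
emit(6) @ H0 ⇒ out+=6
H0 returns [14, 6, 2]
H1 returns ([14, 6, 2], 3)
H2 returns (([14, 6, 2], 3), ())
H3 returns [(([14, 6, 2], 3), ())]
= [(([14, 6, 2], 3), ())]

Answer: [(([14, 6, 2], 3), ())]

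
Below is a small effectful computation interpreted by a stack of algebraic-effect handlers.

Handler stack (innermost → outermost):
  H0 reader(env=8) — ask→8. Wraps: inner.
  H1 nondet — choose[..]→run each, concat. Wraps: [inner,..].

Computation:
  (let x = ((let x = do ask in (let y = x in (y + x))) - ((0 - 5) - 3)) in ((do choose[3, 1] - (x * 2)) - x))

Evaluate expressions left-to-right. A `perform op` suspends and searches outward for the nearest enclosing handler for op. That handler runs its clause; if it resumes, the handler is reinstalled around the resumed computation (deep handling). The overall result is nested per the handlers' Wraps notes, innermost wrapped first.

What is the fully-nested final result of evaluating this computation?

Answer: [-69, -71]

Evaluation trace:
ask @ H0 ⇒ 8
choose[3, 1] @ H1
  branch[0] choose=3:
    H0 returns -69
    H1 returns [-69]
  branch[1] choose=1:
    H0 returns -71
    H1 returns [-71]
= [-69, -71]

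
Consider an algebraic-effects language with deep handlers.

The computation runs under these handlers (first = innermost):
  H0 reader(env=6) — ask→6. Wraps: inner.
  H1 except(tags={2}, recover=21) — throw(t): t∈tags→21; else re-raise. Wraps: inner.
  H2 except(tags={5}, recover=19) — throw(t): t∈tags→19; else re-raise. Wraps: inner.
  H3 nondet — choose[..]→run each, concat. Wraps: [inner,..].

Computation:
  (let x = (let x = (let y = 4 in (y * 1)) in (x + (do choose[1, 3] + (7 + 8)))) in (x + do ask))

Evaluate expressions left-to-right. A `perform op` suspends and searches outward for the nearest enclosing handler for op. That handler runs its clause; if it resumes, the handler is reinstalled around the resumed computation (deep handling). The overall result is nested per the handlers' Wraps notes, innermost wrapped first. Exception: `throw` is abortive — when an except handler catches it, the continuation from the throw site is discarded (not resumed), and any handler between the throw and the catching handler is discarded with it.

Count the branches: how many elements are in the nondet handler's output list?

Working:
choose[1, 3] @ H3
  branch[0] choose=1:
    ask @ H0 ⇒ 6
    H0 returns 26
    H1 returns 26
    H2 returns 26
    H3 returns [26]
  branch[1] choose=3:
    ask @ H0 ⇒ 6
    H0 returns 28
    H1 returns 28
    H2 returns 28
    H3 returns [28]
= [26, 28]

Answer: 2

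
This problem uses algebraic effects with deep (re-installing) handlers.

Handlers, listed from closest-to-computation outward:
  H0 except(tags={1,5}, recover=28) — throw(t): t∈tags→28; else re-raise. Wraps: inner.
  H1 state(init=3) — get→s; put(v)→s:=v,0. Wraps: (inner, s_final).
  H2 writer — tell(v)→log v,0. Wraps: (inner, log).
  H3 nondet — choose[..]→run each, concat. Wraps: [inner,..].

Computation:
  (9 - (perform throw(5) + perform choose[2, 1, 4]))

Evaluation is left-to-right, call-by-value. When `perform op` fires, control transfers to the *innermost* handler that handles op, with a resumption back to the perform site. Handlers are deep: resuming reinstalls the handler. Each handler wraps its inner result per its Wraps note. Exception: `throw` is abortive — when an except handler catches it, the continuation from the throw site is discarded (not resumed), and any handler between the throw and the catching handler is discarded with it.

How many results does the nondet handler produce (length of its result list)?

Answer: 1

Working:
throw(5) @ H0 caught ⇒ 28
H1 returns (28, 3)
H2 returns ((28, 3), ())
H3 returns [((28, 3), ())]
= [((28, 3), ())]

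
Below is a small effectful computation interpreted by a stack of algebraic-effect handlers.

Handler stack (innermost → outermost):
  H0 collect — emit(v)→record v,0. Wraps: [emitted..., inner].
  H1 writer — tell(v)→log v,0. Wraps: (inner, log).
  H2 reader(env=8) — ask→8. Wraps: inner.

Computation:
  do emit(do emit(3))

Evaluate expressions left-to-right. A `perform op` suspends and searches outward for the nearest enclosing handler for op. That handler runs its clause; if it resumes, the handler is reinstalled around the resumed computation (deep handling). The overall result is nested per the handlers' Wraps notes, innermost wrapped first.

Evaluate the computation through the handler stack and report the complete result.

Evaluation trace:
emit(3) @ H0 ⇒ out+=3
emit(0) @ H0 ⇒ out+=0
H0 returns [3, 0, 0]
H1 returns ([3, 0, 0], ())
H2 returns ([3, 0, 0], ())
= ([3, 0, 0], ())

Answer: ([3, 0, 0], ())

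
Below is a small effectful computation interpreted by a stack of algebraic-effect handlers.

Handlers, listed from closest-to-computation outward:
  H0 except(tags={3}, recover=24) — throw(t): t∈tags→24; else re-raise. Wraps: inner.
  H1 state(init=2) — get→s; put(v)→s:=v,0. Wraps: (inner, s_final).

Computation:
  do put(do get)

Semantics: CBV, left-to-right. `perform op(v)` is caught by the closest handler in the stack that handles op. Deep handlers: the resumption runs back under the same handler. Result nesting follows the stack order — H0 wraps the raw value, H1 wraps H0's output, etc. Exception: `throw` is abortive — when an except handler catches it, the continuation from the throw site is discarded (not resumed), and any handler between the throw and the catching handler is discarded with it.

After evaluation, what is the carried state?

Answer: 2

Working:
get @ H1 ⇒ 2
put(2) @ H1 ⇒ s:=2
H0 returns 0
H1 returns (0, 2)
= (0, 2)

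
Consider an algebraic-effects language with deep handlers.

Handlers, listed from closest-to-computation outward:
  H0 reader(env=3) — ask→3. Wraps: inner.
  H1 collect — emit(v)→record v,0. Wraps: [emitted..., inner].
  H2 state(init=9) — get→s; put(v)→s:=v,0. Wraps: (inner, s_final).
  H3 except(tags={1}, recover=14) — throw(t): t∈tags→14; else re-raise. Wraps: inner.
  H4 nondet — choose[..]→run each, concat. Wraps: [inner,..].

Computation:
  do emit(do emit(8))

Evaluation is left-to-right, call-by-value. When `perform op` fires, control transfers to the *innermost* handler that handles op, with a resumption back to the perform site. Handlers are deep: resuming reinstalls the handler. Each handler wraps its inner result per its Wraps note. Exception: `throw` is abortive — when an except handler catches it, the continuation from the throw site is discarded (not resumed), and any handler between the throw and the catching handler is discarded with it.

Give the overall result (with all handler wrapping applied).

Answer: [([8, 0, 0], 9)]

Working:
emit(8) @ H1 ⇒ out+=8
emit(0) @ H1 ⇒ out+=0
H0 returns 0
H1 returns [8, 0, 0]
H2 returns ([8, 0, 0], 9)
H3 returns ([8, 0, 0], 9)
H4 returns [([8, 0, 0], 9)]
= [([8, 0, 0], 9)]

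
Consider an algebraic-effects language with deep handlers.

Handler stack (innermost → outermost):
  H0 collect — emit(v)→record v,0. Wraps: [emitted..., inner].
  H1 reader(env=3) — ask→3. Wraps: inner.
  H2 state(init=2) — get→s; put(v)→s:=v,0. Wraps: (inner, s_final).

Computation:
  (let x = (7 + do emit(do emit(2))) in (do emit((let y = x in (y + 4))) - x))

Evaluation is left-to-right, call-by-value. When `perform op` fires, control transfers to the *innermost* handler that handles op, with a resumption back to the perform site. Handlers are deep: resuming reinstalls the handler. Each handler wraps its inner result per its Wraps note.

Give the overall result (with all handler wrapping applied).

Step-by-step:
emit(2) @ H0 ⇒ out+=2
emit(0) @ H0 ⇒ out+=0
emit(11) @ H0 ⇒ out+=11
H0 returns [2, 0, 11, -7]
H1 returns [2, 0, 11, -7]
H2 returns ([2, 0, 11, -7], 2)
= ([2, 0, 11, -7], 2)

Answer: ([2, 0, 11, -7], 2)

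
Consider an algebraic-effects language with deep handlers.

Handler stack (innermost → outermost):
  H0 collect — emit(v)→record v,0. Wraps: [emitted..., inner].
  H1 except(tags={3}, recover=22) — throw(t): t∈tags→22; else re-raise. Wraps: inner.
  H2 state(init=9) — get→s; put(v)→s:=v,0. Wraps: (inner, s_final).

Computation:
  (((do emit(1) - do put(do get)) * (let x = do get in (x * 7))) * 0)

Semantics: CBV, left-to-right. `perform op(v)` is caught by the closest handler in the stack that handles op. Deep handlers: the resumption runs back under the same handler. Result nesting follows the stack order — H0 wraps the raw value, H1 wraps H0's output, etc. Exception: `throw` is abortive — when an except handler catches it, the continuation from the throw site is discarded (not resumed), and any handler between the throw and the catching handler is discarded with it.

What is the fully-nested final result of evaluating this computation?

Evaluation trace:
emit(1) @ H0 ⇒ out+=1
get @ H2 ⇒ 9
put(9) @ H2 ⇒ s:=9
get @ H2 ⇒ 9
H0 returns [1, 0]
H1 returns [1, 0]
H2 returns ([1, 0], 9)
= ([1, 0], 9)

Answer: ([1, 0], 9)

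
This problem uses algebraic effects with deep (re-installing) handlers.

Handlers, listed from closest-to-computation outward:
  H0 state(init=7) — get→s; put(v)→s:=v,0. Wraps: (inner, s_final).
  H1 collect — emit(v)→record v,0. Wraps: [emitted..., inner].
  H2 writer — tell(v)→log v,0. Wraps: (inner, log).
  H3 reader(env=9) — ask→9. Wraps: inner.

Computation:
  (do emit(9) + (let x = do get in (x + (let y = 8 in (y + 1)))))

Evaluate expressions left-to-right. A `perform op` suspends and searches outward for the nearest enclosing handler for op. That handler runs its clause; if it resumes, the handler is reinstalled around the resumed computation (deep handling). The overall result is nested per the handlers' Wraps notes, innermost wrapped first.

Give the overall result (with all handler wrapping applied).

Answer: ([9, (16, 7)], ())

Step-by-step:
emit(9) @ H1 ⇒ out+=9
get @ H0 ⇒ 7
H0 returns (16, 7)
H1 returns [9, (16, 7)]
H2 returns ([9, (16, 7)], ())
H3 returns ([9, (16, 7)], ())
= ([9, (16, 7)], ())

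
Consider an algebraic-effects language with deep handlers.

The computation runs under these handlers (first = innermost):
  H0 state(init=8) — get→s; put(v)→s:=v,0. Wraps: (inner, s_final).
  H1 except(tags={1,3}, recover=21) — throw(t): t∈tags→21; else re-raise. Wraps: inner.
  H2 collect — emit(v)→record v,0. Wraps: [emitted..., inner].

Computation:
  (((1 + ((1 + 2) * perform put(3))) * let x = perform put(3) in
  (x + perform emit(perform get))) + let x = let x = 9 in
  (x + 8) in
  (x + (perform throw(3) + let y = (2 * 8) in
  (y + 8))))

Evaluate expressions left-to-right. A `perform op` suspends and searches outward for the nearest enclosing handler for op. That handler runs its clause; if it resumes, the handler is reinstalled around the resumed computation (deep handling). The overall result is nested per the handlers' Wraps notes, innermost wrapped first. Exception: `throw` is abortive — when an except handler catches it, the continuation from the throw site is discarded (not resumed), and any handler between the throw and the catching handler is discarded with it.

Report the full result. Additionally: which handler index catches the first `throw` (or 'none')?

Evaluation trace:
put(3) @ H0 ⇒ s:=3
put(3) @ H0 ⇒ s:=3
get @ H0 ⇒ 3
emit(3) @ H2 ⇒ out+=3
throw(3) @ H1 caught ⇒ 21
H2 returns [3, 21]
= [3, 21]

Answer: [3, 21] ; first throw caught by: H1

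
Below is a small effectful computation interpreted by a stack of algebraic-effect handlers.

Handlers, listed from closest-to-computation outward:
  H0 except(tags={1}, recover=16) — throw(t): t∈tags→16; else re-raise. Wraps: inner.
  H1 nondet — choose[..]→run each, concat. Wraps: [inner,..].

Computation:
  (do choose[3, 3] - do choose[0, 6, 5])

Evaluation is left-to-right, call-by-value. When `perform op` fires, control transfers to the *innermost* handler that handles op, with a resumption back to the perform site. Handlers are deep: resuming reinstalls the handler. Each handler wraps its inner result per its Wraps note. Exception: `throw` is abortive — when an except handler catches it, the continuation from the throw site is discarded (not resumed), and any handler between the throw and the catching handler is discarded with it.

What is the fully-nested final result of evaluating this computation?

Evaluation trace:
choose[3, 3] @ H1
  branch[0] choose=3:
    choose[0, 6, 5] @ H1
      branch[0] choose=0:
        H0 returns 3
        H1 returns [3]
      branch[1] choose=6:
        H0 returns -3
        H1 returns [-3]
      branch[2] choose=5:
        H0 returns -2
        H1 returns [-2]
  branch[1] choose=3:
    choose[0, 6, 5] @ H1
      branch[0] choose=0:
        H0 returns 3
        H1 returns [3]
      branch[1] choose=6:
        H0 returns -3
        H1 returns [-3]
      branch[2] choose=5:
        H0 returns -2
        H1 returns [-2]
= [3, -3, -2, 3, -3, -2]

Answer: [3, -3, -2, 3, -3, -2]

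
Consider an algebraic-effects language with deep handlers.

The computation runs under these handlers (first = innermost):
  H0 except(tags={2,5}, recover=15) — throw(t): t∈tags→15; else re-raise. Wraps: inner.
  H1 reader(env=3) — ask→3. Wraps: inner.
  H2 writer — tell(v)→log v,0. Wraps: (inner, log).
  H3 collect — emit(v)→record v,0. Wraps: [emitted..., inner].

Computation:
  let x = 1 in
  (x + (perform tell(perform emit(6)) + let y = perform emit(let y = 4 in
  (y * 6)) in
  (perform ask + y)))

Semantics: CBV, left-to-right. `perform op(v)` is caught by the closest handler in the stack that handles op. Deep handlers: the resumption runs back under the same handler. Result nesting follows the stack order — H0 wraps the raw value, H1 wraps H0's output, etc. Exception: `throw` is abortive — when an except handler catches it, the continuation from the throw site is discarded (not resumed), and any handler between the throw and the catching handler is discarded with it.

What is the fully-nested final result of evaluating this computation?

Answer: [6, 24, (4, (0))]

Evaluation trace:
emit(6) @ H3 ⇒ out+=6
tell(0) @ H2 ⇒ log+=0
emit(24) @ H3 ⇒ out+=24
ask @ H1 ⇒ 3
H0 returns 4
H1 returns 4
H2 returns (4, (0))
H3 returns [6, 24, (4, (0))]
= [6, 24, (4, (0))]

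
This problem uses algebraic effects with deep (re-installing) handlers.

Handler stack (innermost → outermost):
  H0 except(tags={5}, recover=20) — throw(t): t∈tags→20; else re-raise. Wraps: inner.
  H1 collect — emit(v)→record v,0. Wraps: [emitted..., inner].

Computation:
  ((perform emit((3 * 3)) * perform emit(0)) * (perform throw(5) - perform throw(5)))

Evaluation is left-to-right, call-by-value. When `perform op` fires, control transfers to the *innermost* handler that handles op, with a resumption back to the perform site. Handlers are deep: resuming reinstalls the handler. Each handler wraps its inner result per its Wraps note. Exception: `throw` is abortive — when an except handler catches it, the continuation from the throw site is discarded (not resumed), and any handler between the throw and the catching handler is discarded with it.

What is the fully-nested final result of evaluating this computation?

Evaluation trace:
emit(9) @ H1 ⇒ out+=9
emit(0) @ H1 ⇒ out+=0
throw(5) @ H0 caught ⇒ 20
H1 returns [9, 0, 20]
= [9, 0, 20]

Answer: [9, 0, 20]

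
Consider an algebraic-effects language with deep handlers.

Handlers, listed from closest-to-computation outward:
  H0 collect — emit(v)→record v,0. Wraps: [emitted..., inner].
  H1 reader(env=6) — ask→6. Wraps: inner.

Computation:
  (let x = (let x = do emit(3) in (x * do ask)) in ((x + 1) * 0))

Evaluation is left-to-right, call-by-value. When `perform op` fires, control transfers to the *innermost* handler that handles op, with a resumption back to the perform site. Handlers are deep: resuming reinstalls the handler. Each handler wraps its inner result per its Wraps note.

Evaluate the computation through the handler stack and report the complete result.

Answer: [3, 0]

Evaluation trace:
emit(3) @ H0 ⇒ out+=3
ask @ H1 ⇒ 6
H0 returns [3, 0]
H1 returns [3, 0]
= [3, 0]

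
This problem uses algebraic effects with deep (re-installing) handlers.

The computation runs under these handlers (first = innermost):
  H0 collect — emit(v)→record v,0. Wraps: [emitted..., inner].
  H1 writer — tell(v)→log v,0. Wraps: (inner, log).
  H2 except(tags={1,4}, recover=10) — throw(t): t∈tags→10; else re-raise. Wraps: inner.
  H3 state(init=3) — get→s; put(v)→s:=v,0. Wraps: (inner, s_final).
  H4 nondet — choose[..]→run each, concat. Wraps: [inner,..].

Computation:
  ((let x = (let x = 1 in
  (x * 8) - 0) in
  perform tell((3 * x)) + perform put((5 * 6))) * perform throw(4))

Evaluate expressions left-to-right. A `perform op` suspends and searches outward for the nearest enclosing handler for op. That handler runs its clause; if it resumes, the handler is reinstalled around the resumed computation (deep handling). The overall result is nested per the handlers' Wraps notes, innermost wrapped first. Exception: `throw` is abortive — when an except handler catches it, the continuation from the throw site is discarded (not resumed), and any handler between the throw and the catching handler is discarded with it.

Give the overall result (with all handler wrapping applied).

Answer: [(10, 30)]

Step-by-step:
tell(24) @ H1 ⇒ log+=24
put(30) @ H3 ⇒ s:=30
throw(4) @ H2 caught ⇒ 10
H3 returns (10, 30)
H4 returns [(10, 30)]
= [(10, 30)]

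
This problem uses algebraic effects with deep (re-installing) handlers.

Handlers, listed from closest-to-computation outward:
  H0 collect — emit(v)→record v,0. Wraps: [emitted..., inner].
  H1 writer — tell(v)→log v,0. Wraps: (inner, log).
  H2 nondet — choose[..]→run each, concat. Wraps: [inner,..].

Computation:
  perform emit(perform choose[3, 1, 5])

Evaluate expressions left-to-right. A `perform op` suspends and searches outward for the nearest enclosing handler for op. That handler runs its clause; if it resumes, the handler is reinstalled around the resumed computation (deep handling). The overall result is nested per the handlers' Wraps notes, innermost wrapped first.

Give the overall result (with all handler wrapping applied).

Working:
choose[3, 1, 5] @ H2
  branch[0] choose=3:
    emit(3) @ H0 ⇒ out+=3
    H0 returns [3, 0]
    H1 returns ([3, 0], ())
    H2 returns [([3, 0], ())]
  branch[1] choose=1:
    emit(1) @ H0 ⇒ out+=1
    H0 returns [1, 0]
    H1 returns ([1, 0], ())
    H2 returns [([1, 0], ())]
  branch[2] choose=5:
    emit(5) @ H0 ⇒ out+=5
    H0 returns [5, 0]
    H1 returns ([5, 0], ())
    H2 returns [([5, 0], ())]
= [([3, 0], ()), ([1, 0], ()), ([5, 0], ())]

Answer: [([3, 0], ()), ([1, 0], ()), ([5, 0], ())]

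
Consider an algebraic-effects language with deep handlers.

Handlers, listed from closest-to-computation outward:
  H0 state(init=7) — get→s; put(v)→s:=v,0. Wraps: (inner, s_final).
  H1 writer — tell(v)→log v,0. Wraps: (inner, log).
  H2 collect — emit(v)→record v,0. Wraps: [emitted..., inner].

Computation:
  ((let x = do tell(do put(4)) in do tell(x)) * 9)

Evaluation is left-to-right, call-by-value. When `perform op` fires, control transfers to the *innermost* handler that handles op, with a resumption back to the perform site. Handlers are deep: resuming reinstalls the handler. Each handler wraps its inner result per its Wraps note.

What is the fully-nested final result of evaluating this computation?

Working:
put(4) @ H0 ⇒ s:=4
tell(0) @ H1 ⇒ log+=0
tell(0) @ H1 ⇒ log+=0
H0 returns (0, 4)
H1 returns ((0, 4), (0, 0))
H2 returns [((0, 4), (0, 0))]
= [((0, 4), (0, 0))]

Answer: [((0, 4), (0, 0))]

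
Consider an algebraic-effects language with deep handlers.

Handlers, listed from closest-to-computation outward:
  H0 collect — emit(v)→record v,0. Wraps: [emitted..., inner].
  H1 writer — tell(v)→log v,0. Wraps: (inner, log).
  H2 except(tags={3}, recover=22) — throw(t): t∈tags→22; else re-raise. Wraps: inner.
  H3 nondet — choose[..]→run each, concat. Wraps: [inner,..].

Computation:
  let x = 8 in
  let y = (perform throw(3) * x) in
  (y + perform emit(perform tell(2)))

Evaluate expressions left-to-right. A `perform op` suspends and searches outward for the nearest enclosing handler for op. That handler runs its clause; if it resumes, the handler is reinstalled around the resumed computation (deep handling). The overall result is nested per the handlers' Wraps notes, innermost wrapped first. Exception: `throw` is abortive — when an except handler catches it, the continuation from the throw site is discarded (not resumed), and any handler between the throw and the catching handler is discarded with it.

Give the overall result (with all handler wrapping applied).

Step-by-step:
throw(3) @ H2 caught ⇒ 22
H3 returns [22]
= [22]

Answer: [22]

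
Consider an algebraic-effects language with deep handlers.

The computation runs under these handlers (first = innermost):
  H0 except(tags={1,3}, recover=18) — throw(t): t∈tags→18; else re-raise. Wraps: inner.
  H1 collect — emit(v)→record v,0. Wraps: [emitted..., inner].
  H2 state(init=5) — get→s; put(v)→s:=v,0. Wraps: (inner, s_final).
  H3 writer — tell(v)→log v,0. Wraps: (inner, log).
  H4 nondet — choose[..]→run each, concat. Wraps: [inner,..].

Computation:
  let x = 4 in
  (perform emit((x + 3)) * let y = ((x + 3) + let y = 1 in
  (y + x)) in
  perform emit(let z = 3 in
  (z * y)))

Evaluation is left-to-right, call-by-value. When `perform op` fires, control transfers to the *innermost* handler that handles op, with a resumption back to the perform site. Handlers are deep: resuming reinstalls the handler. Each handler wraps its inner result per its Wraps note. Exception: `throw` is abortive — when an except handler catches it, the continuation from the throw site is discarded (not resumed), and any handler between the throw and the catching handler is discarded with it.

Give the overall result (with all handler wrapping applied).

Working:
emit(7) @ H1 ⇒ out+=7
emit(36) @ H1 ⇒ out+=36
H0 returns 0
H1 returns [7, 36, 0]
H2 returns ([7, 36, 0], 5)
H3 returns (([7, 36, 0], 5), ())
H4 returns [(([7, 36, 0], 5), ())]
= [(([7, 36, 0], 5), ())]

Answer: [(([7, 36, 0], 5), ())]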